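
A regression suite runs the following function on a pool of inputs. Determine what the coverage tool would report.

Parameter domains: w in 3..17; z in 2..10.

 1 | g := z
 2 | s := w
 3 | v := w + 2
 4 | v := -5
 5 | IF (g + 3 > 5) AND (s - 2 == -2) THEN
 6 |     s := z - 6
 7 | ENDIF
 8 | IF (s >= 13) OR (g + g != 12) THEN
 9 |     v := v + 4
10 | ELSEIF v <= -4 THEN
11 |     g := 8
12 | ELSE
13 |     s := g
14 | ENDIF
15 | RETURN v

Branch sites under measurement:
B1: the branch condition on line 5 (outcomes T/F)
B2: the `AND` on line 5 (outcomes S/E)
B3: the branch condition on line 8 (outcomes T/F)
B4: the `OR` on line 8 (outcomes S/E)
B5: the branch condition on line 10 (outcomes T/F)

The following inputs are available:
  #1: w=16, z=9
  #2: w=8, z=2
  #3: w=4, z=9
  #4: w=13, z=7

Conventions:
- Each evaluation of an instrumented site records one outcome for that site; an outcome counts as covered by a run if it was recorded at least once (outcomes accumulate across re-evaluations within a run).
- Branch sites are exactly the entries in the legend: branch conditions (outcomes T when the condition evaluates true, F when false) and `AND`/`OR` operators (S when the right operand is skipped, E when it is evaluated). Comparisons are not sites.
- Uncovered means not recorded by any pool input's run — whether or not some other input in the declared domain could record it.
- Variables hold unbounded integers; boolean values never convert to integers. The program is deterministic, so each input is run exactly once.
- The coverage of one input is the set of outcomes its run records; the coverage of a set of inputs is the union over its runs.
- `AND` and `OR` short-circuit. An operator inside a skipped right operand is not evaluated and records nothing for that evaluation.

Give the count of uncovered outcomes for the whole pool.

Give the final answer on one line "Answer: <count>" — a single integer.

#1 (w=16, z=9) -> covered: B1=F, B2=E, B3=T, B4=S
#2 (w=8, z=2) -> covered: B1=F, B2=S, B3=T, B4=E
#3 (w=4, z=9) -> covered: B1=F, B2=E, B3=T, B4=E
#4 (w=13, z=7) -> covered: B1=F, B2=E, B3=T, B4=S
union over the pool: B1=F, B2=S, B2=E, B3=T, B4=S, B4=E
uncovered (4 of 10): B1=T, B3=F, B5=T, B5=F

Answer: 4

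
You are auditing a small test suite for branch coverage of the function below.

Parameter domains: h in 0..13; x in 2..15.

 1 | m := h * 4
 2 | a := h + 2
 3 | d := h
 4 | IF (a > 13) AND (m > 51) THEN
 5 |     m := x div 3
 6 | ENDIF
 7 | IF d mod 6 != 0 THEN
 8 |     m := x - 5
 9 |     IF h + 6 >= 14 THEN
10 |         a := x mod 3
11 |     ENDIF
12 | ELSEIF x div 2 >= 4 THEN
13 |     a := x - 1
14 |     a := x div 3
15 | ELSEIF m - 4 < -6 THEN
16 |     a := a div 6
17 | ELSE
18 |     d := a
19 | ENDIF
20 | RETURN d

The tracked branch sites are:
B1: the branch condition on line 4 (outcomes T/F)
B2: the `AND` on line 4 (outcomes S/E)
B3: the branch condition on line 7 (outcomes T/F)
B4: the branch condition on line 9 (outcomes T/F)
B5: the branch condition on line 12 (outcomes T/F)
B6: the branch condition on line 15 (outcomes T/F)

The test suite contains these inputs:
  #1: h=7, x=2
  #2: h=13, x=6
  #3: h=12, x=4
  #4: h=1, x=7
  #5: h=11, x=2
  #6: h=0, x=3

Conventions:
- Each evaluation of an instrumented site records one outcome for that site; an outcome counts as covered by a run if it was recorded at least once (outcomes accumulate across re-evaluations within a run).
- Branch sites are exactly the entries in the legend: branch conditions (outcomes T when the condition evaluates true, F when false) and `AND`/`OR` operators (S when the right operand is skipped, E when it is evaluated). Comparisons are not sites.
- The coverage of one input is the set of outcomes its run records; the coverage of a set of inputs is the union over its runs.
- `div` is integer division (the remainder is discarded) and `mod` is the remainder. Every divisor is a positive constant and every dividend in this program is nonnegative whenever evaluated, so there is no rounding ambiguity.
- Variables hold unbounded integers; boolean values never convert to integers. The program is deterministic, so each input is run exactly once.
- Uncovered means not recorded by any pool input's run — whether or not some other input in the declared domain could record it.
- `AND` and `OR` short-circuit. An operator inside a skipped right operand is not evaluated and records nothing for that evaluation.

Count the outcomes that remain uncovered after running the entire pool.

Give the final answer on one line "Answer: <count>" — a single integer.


#1 (h=7, x=2) -> covered: B1=F, B2=S, B3=T, B4=F
#2 (h=13, x=6) -> covered: B1=T, B2=E, B3=T, B4=T
#3 (h=12, x=4) -> covered: B1=F, B2=E, B3=F, B5=F, B6=F
#4 (h=1, x=7) -> covered: B1=F, B2=S, B3=T, B4=F
#5 (h=11, x=2) -> covered: B1=F, B2=S, B3=T, B4=T
#6 (h=0, x=3) -> covered: B1=F, B2=S, B3=F, B5=F, B6=F
union over the pool: B1=T, B1=F, B2=S, B2=E, B3=T, B3=F, B4=T, B4=F, B5=F, B6=F
uncovered (2 of 12): B5=T, B6=T
Answer: 2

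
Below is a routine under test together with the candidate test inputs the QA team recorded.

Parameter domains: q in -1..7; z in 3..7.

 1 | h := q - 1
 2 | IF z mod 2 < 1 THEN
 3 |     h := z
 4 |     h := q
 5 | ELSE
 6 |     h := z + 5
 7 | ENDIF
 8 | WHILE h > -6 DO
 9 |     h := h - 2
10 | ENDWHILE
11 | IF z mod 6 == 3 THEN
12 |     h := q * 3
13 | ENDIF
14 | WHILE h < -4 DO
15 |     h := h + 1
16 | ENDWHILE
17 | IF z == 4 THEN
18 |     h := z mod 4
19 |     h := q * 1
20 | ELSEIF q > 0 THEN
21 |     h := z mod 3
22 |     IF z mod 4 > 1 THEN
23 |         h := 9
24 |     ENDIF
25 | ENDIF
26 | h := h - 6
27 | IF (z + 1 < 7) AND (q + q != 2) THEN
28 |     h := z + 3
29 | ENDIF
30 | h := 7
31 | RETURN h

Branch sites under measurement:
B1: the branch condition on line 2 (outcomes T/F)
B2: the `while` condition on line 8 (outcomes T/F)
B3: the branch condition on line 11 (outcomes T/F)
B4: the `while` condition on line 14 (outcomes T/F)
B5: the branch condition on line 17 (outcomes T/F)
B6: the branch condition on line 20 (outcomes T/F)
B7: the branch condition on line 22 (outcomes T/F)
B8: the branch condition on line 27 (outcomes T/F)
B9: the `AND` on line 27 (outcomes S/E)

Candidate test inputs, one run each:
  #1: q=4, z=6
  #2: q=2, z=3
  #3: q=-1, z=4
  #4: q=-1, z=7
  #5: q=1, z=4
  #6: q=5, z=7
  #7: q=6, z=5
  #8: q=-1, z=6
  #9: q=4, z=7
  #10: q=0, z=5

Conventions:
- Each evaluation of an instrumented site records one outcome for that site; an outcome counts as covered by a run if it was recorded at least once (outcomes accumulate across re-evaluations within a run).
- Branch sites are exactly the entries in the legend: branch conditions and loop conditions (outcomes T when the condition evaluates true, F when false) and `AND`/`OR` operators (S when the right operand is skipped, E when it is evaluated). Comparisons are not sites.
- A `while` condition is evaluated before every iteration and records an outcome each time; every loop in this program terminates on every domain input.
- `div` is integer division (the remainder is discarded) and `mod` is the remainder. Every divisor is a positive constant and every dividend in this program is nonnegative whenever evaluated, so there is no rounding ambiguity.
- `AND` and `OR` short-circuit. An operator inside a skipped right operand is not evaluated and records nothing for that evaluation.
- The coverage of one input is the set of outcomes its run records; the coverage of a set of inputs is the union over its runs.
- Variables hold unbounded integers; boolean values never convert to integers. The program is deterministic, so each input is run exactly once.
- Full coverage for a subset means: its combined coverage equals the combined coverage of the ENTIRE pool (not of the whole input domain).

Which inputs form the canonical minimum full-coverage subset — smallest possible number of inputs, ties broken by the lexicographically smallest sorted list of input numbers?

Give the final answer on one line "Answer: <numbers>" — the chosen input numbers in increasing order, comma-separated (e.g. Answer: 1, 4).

test 1 (q=4, z=6) hits B1=T, B2=T, B2=F, B3=F, B4=T, B4=F, B5=F, B6=T, B7=T, B8=F, B9=S
test 2 (q=2, z=3) hits B1=F, B2=T, B2=F, B3=T, B4=F, B5=F, B6=T, B7=T, B8=T, B9=E
test 3 (q=-1, z=4) hits B1=T, B2=T, B2=F, B3=F, B4=T, B4=F, B5=T, B8=T, B9=E
test 4 (q=-1, z=7) hits B1=F, B2=T, B2=F, B3=F, B4=T, B4=F, B5=F, B6=F, B8=F, B9=S
test 5 (q=1, z=4) hits B1=T, B2=T, B2=F, B3=F, B4=T, B4=F, B5=T, B8=F, B9=E
test 6 (q=5, z=7) hits B1=F, B2=T, B2=F, B3=F, B4=T, B4=F, B5=F, B6=T, B7=T, B8=F, B9=S
test 7 (q=6, z=5) hits B1=F, B2=T, B2=F, B3=F, B4=T, B4=F, B5=F, B6=T, B7=F, B8=T, B9=E
test 8 (q=-1, z=6) hits B1=T, B2=T, B2=F, B3=F, B4=T, B4=F, B5=F, B6=F, B8=F, B9=S
test 9 (q=4, z=7) hits B1=F, B2=T, B2=F, B3=F, B4=T, B4=F, B5=F, B6=T, B7=T, B8=F, B9=S
test 10 (q=0, z=5) hits B1=F, B2=T, B2=F, B3=F, B4=T, B4=F, B5=F, B6=F, B8=T, B9=E
together the pool reaches 18 outcomes: B1=T, B1=F, B2=T, B2=F, B3=T, B3=F, B4=T, B4=F, B5=T, B5=F, B6=T, B6=F, B7=T, B7=F, B8=T, B8=F, B9=S, B9=E
every size-1 subset falls short of the 18 outcomes (best: 11/18)
every size-2 subset falls short of the 18 outcomes (best: 16/18)
every size-3 subset falls short of the 18 outcomes (best: 17/18)
at size 4, {2, 3, 4, 7} reaches all 18 outcomes; every lexicographically earlier size-4 subset fails

Answer: 2, 3, 4, 7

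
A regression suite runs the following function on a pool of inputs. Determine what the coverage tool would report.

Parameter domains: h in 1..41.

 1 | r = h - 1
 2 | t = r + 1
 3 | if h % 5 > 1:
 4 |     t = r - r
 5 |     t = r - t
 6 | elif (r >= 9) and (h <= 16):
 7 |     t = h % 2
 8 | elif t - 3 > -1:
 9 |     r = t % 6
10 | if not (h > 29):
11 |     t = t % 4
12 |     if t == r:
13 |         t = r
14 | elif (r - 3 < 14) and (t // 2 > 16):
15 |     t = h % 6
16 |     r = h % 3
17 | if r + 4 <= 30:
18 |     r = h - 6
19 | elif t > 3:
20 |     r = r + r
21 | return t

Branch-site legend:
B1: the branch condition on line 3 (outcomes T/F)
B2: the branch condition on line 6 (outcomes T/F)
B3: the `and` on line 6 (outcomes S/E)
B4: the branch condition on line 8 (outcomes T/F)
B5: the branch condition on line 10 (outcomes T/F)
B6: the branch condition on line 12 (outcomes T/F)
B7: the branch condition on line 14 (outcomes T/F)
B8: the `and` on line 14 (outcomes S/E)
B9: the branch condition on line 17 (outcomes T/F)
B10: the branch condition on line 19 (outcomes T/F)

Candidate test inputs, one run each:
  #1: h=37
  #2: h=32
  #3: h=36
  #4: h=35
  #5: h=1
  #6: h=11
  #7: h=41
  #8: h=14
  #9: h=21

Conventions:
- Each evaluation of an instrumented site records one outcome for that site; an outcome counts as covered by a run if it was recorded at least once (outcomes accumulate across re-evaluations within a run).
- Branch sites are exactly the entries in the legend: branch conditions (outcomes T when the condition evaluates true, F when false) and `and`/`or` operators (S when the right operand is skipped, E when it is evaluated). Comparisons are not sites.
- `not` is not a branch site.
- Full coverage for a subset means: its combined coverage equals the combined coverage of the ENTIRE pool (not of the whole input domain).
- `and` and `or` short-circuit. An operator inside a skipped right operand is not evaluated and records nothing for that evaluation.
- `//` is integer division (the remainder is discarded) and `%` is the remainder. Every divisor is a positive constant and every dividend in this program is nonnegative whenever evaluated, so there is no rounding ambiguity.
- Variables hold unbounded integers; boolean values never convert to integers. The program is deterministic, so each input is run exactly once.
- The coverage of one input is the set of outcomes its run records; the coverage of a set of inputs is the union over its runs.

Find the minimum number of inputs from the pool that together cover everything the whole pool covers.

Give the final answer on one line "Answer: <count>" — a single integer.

input #1, h=37: events B1->T, B5->F, B8->S, B7->F, B9->F, B10->T; outcomes B1=T, B5=F, B7=F, B8=S, B9=F, B10=T
input #2, h=32: events B1->T, B5->F, B8->S, B7->F, B9->F, B10->T; outcomes B1=T, B5=F, B7=F, B8=S, B9=F, B10=T
input #3, h=36: events B1->F, B3->E, B2->F, B4->T, B5->F, B8->E, B7->T, B9->T; outcomes B1=F, B2=F, B3=E, B4=T, B5=F, B7=T, B8=E, B9=T
input #4, h=35: events B1->F, B3->E, B2->F, B4->T, B5->F, B8->E, B7->T, B9->T; outcomes B1=F, B2=F, B3=E, B4=T, B5=F, B7=T, B8=E, B9=T
input #5, h=1: events B1->F, B3->S, B2->F, B4->F, B5->T, B6->F, B9->T; outcomes B1=F, B2=F, B3=S, B4=F, B5=T, B6=F, B9=T
input #6, h=11: events B1->F, B3->E, B2->T, B5->T, B6->F, B9->T; outcomes B1=F, B2=T, B3=E, B5=T, B6=F, B9=T
input #7, h=41: events B1->F, B3->E, B2->F, B4->T, B5->F, B8->E, B7->T, B9->T; outcomes B1=F, B2=F, B3=E, B4=T, B5=F, B7=T, B8=E, B9=T
input #8, h=14: events B1->T, B5->T, B6->F, B9->T; outcomes B1=T, B5=T, B6=F, B9=T
input #9, h=21: events B1->F, B3->E, B2->F, B4->T, B5->T, B6->F, B9->T; outcomes B1=F, B2=F, B3=E, B4=T, B5=T, B6=F, B9=T
together the pool reaches 18 outcomes: B1=T, B1=F, B2=T, B2=F, B3=S, B3=E, B4=T, B4=F, B5=T, B5=F, B6=F, B7=T, B7=F, B8=S, B8=E, B9=T, B9=F, B10=T
size 1 is not enough: best union over all size-1 subsets is 8/18
size 2 is not enough: best union over all size-2 subsets is 13/18
size 3 is not enough: best union over all size-3 subsets is 17/18
inputs {1, 3, 5, 6} (size 4) cover everything; no size-4 subset with a lexicographically smaller index list covers all 18

Answer: 4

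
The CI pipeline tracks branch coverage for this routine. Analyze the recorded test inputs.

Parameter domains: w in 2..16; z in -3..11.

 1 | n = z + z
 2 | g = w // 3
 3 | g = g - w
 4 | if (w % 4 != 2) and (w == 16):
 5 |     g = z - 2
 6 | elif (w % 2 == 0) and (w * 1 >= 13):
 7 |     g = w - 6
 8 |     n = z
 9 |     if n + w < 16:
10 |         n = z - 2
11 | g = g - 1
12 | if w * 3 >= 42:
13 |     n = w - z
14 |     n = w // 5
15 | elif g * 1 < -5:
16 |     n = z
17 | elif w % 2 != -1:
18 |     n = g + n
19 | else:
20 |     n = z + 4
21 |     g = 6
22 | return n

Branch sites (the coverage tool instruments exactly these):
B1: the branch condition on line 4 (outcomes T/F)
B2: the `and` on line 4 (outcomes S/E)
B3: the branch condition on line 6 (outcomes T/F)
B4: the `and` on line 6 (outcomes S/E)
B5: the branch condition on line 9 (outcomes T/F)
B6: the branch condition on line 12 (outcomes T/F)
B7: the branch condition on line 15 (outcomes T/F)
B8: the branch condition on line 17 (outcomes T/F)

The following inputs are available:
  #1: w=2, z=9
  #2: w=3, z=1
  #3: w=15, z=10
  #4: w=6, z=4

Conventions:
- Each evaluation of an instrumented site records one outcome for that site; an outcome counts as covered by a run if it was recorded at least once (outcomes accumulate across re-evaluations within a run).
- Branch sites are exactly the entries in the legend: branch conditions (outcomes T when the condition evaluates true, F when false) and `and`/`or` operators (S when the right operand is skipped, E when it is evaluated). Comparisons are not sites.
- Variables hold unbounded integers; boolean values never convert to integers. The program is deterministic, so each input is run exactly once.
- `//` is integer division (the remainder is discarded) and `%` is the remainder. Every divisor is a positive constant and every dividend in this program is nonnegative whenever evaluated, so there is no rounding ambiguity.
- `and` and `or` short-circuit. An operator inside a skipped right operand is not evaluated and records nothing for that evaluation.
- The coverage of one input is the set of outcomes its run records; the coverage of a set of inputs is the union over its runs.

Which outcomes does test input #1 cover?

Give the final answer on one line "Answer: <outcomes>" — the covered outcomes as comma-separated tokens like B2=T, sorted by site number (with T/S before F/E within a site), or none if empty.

Tracing the run of input #1 (w=2, z=9):
  B2->S, B1->F, B4->E, B3->F, B6->F, B7->F, B8->T
distinct outcomes covered: B1=F, B2=S, B3=F, B4=E, B6=F, B7=F, B8=T

Answer: B1=F, B2=S, B3=F, B4=E, B6=F, B7=F, B8=T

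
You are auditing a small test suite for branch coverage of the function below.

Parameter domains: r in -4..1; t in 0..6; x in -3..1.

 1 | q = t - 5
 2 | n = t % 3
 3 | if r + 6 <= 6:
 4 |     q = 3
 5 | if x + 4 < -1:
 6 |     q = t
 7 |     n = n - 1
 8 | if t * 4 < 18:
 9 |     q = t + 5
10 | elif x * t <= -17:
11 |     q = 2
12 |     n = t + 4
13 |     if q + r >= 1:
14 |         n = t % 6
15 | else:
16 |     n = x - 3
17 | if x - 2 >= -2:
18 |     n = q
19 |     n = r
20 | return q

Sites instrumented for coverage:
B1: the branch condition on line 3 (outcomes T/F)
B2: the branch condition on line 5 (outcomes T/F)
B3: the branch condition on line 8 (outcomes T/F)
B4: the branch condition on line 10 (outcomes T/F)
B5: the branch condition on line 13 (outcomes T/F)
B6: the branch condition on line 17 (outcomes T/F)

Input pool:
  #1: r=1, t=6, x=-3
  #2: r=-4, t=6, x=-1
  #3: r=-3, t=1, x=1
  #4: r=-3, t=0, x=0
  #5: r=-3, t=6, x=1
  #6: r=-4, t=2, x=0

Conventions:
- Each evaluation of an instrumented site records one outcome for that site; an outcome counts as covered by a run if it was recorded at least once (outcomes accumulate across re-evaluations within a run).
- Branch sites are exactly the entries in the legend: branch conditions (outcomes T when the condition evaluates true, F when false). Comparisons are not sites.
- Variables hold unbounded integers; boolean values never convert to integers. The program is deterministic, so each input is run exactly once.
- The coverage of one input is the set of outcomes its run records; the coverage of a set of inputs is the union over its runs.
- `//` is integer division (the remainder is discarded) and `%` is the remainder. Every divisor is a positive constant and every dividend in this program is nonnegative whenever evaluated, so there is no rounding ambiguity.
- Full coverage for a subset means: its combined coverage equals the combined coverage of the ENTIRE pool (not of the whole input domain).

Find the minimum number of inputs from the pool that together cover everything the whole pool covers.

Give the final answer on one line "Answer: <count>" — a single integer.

input #1 (r=1, t=6, x=-3): events B1->F, B2->F, B3->F, B4->T, B5->T, B6->F; covers B1=F, B2=F, B3=F, B4=T, B5=T, B6=F
input #2 (r=-4, t=6, x=-1): events B1->T, B2->F, B3->F, B4->F, B6->F; covers B1=T, B2=F, B3=F, B4=F, B6=F
input #3 (r=-3, t=1, x=1): events B1->T, B2->F, B3->T, B6->T; covers B1=T, B2=F, B3=T, B6=T
input #4 (r=-3, t=0, x=0): events B1->T, B2->F, B3->T, B6->T; covers B1=T, B2=F, B3=T, B6=T
input #5 (r=-3, t=6, x=1): events B1->T, B2->F, B3->F, B4->F, B6->T; covers B1=T, B2=F, B3=F, B4=F, B6=T
input #6 (r=-4, t=2, x=0): events B1->T, B2->F, B3->T, B6->T; covers B1=T, B2=F, B3=T, B6=T
together the pool reaches 10 outcomes: B1=T, B1=F, B2=F, B3=T, B3=F, B4=T, B4=F, B5=T, B6=T, B6=F
no size-1 subset reaches all 10 outcomes (best union: 6/10)
no size-2 subset reaches all 10 outcomes (best union: 9/10)
size 3: inputs {1, 2, 3} cover all 10 outcomes, and no lexicographically smaller subset of this size does

Answer: 3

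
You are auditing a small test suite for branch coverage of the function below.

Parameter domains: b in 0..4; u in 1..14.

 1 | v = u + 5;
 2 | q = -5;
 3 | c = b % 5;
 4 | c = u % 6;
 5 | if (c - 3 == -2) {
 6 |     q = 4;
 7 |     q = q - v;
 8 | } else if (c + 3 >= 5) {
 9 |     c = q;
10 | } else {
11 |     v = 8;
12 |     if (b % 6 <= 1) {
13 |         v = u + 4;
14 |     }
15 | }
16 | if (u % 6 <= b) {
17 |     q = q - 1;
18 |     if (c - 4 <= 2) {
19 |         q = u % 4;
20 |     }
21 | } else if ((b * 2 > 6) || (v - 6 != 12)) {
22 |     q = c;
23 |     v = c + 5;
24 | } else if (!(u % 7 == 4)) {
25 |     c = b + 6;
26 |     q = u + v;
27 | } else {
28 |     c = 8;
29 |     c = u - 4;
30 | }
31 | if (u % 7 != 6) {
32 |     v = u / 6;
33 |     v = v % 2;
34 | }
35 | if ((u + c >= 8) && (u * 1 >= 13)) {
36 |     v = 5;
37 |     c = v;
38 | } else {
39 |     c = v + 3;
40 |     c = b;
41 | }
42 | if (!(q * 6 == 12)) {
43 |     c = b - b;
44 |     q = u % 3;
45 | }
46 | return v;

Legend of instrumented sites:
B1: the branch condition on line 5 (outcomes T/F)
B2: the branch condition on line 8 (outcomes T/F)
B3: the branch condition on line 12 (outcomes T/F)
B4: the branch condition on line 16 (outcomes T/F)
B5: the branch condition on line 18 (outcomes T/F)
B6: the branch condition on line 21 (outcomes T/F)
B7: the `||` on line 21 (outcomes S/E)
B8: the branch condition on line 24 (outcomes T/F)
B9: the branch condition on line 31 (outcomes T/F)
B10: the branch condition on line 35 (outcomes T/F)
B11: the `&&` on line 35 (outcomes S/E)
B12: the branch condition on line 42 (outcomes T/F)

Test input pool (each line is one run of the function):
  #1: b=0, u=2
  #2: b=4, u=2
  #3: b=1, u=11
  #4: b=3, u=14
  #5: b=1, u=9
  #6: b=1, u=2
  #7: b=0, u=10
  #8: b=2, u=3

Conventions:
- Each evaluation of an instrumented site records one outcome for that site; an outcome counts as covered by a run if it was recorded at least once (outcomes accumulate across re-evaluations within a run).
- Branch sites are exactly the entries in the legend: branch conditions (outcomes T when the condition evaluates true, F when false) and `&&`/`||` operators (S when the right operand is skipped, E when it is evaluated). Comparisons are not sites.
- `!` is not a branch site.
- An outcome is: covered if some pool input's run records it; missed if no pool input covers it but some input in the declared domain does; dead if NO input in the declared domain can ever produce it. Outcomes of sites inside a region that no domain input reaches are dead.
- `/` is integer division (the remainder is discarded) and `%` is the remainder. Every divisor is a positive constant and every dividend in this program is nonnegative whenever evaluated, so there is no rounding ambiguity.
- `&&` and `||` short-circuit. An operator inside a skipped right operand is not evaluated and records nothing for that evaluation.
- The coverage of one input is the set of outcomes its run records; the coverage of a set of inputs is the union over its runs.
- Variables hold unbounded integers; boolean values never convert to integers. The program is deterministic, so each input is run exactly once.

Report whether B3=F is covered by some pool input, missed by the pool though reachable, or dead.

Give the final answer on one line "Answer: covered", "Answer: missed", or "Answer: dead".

no pool input records B3=F
but domain input (b=2, u=6) does record it -> reachable, so missed

Answer: missed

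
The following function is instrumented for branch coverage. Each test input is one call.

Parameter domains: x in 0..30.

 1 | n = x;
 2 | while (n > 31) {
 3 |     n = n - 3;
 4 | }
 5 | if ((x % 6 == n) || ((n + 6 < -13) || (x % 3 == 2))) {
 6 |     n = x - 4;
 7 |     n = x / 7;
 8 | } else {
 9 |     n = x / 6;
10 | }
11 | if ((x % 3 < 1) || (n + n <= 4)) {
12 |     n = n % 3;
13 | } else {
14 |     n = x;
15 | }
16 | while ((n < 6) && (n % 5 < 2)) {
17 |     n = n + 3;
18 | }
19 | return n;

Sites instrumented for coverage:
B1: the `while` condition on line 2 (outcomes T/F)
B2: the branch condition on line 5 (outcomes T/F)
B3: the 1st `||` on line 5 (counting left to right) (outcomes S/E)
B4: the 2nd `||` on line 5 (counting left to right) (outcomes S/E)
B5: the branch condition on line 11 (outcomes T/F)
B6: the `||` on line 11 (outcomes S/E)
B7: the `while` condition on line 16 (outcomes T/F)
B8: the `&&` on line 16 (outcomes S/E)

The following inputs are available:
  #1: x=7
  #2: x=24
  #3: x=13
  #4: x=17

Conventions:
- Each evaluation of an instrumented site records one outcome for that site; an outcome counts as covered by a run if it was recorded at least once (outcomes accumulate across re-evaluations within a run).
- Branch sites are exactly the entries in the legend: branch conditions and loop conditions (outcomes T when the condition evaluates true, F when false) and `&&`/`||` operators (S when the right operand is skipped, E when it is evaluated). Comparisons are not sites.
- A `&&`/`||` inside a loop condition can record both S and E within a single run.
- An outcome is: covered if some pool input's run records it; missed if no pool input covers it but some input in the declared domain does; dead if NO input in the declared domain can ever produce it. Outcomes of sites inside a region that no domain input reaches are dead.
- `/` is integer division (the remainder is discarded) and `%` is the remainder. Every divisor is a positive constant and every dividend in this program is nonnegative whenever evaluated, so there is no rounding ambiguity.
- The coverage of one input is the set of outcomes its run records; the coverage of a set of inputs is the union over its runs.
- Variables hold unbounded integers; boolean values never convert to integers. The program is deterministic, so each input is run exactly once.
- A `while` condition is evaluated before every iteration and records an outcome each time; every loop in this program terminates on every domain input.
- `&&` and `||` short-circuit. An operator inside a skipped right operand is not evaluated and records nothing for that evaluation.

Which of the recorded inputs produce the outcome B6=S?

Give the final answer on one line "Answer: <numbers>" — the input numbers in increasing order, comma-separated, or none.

input #1 (x=7): does not produce B6=S
input #2 (x=24): produces B6=S
input #3 (x=13): does not produce B6=S
input #4 (x=17): does not produce B6=S

Answer: 2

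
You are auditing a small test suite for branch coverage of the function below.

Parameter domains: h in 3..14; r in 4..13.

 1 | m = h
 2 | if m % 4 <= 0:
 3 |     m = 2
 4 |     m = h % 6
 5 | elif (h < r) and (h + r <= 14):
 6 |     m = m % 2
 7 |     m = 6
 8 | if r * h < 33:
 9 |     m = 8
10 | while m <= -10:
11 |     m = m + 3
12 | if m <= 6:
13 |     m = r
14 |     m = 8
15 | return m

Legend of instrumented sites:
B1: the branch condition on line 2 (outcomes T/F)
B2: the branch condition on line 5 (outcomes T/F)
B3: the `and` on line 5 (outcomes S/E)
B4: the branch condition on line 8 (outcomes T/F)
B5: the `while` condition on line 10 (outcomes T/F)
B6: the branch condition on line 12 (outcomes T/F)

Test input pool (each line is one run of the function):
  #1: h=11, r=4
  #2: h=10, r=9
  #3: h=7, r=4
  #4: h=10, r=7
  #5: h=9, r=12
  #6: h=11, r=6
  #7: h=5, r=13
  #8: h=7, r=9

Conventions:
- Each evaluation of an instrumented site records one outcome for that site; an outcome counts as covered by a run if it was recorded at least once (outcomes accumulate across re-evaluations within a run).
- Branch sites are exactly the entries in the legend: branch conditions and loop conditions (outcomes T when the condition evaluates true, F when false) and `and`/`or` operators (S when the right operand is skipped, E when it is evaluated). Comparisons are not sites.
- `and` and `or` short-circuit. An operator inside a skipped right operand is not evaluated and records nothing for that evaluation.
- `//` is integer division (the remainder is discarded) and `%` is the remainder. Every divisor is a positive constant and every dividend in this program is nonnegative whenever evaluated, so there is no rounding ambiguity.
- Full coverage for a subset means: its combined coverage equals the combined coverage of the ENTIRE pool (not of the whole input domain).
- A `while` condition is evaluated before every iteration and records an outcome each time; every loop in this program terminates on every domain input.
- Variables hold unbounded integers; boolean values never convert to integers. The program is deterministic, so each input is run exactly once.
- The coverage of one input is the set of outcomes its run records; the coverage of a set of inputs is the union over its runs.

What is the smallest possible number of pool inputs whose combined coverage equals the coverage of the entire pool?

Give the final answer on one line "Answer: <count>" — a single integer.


#1 (h=11, r=4) -> B1->F, B3->S, B2->F, B4->F, B5->F, B6->F; covered: B1=F, B2=F, B3=S, B4=F, B5=F, B6=F
#2 (h=10, r=9) -> B1->F, B3->S, B2->F, B4->F, B5->F, B6->F; covered: B1=F, B2=F, B3=S, B4=F, B5=F, B6=F
#3 (h=7, r=4) -> B1->F, B3->S, B2->F, B4->T, B5->F, B6->F; covered: B1=F, B2=F, B3=S, B4=T, B5=F, B6=F
#4 (h=10, r=7) -> B1->F, B3->S, B2->F, B4->F, B5->F, B6->F; covered: B1=F, B2=F, B3=S, B4=F, B5=F, B6=F
#5 (h=9, r=12) -> B1->F, B3->E, B2->F, B4->F, B5->F, B6->F; covered: B1=F, B2=F, B3=E, B4=F, B5=F, B6=F
#6 (h=11, r=6) -> B1->F, B3->S, B2->F, B4->F, B5->F, B6->F; covered: B1=F, B2=F, B3=S, B4=F, B5=F, B6=F
#7 (h=5, r=13) -> B1->F, B3->E, B2->F, B4->F, B5->F, B6->T; covered: B1=F, B2=F, B3=E, B4=F, B5=F, B6=T
#8 (h=7, r=9) -> B1->F, B3->E, B2->F, B4->F, B5->F, B6->F; covered: B1=F, B2=F, B3=E, B4=F, B5=F, B6=F
pool-wide coverage (9 outcomes): B1=F, B2=F, B3=S, B3=E, B4=T, B4=F, B5=F, B6=T, B6=F
checked all size-1 subsets: none covers 9 outcomes (max 6/9)
size 2: inputs {3, 7} cover all 9 outcomes, and no lexicographically smaller subset of this size does
Answer: 2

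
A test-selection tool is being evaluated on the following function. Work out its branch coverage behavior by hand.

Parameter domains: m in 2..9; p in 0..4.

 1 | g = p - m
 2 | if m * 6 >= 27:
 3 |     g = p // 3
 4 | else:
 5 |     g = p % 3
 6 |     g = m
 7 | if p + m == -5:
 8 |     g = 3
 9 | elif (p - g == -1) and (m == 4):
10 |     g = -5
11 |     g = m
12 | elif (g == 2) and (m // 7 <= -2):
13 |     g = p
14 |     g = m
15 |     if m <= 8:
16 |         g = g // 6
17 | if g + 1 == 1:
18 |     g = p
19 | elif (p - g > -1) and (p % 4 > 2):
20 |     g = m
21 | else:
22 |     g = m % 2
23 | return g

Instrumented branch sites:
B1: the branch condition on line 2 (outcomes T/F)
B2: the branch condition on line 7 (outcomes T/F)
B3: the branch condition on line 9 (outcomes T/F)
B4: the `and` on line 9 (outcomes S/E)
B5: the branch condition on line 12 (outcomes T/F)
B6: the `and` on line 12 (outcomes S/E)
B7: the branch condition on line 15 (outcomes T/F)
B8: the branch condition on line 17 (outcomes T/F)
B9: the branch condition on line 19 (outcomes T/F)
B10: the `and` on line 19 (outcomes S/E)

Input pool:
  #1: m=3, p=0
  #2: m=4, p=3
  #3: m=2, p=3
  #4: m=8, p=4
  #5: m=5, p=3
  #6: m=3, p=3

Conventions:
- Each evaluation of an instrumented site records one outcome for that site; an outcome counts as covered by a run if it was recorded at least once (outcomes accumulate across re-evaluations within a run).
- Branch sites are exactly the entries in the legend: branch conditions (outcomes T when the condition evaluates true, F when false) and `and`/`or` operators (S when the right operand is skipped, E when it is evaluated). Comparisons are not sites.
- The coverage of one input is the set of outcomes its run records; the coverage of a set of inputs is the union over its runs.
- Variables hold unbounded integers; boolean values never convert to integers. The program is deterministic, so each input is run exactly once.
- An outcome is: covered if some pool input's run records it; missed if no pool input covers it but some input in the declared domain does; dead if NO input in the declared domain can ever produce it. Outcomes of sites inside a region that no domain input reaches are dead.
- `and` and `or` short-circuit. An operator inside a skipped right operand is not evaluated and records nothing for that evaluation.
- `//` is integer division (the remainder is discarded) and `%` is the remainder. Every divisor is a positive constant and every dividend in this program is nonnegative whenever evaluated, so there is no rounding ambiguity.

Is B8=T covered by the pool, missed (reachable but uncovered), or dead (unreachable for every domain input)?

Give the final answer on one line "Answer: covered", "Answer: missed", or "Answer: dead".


no pool input records B8=T
but domain input (m=5, p=0) does record it -> reachable, so missed
Answer: missed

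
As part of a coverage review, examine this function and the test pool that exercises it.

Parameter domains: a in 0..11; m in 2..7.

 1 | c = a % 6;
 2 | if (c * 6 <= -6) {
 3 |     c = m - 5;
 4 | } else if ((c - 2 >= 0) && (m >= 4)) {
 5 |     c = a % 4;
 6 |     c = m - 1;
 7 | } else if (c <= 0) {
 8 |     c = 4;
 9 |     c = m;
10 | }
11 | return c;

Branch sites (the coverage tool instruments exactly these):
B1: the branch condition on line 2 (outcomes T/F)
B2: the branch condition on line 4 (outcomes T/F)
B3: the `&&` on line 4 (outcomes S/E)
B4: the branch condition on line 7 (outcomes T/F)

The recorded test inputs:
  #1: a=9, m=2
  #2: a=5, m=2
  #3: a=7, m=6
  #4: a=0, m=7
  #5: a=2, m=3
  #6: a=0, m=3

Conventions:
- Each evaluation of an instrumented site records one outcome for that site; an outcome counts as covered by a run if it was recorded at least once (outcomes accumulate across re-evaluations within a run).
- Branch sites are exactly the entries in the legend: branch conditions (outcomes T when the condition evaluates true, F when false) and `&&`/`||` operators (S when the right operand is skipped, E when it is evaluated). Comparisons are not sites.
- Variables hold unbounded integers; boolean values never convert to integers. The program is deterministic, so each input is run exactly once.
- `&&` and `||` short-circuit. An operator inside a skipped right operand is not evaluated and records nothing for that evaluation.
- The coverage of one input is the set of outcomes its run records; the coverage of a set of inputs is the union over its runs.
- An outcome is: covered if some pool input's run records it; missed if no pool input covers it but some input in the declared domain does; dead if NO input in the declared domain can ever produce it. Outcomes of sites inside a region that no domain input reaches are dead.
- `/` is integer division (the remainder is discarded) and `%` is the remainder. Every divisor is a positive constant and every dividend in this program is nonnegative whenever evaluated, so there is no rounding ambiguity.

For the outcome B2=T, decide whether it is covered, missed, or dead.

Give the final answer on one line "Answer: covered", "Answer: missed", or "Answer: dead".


no pool input records B2=T
but domain input (a=2, m=4) does record it -> reachable, so missed
Answer: missed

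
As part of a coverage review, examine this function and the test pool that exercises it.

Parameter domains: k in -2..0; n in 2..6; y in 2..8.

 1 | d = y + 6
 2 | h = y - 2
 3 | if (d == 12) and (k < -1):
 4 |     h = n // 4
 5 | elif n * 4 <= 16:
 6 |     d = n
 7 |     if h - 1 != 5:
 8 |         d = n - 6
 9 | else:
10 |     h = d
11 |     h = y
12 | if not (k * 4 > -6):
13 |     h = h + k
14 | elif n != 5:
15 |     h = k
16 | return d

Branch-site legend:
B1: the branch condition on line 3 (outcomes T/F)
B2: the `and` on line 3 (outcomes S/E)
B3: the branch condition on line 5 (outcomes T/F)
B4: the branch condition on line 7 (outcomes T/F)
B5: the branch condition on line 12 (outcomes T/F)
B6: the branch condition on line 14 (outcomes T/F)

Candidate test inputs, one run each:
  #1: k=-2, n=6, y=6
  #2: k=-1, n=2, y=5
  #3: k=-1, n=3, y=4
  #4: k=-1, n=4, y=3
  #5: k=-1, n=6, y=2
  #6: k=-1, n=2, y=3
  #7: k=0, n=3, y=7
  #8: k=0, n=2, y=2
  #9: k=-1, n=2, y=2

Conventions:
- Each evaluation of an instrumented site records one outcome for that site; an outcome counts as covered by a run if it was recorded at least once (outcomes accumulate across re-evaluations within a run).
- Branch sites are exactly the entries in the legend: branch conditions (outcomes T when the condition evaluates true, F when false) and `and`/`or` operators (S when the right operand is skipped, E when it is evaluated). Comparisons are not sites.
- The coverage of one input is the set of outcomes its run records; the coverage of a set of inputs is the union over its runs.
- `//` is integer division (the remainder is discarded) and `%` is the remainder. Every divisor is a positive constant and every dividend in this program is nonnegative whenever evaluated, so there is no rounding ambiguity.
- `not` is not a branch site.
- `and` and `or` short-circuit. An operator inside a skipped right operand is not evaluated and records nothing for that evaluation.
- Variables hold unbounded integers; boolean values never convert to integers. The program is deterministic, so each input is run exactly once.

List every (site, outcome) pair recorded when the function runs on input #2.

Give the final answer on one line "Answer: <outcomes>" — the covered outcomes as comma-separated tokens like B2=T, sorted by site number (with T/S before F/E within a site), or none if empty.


Tracing the run of input #2 (k=-1, n=2, y=5):
  B2->S, B1->F, B3->T, B4->T, B5->F, B6->T
distinct outcomes covered: B1=F, B2=S, B3=T, B4=T, B5=F, B6=T
Answer: B1=F, B2=S, B3=T, B4=T, B5=F, B6=T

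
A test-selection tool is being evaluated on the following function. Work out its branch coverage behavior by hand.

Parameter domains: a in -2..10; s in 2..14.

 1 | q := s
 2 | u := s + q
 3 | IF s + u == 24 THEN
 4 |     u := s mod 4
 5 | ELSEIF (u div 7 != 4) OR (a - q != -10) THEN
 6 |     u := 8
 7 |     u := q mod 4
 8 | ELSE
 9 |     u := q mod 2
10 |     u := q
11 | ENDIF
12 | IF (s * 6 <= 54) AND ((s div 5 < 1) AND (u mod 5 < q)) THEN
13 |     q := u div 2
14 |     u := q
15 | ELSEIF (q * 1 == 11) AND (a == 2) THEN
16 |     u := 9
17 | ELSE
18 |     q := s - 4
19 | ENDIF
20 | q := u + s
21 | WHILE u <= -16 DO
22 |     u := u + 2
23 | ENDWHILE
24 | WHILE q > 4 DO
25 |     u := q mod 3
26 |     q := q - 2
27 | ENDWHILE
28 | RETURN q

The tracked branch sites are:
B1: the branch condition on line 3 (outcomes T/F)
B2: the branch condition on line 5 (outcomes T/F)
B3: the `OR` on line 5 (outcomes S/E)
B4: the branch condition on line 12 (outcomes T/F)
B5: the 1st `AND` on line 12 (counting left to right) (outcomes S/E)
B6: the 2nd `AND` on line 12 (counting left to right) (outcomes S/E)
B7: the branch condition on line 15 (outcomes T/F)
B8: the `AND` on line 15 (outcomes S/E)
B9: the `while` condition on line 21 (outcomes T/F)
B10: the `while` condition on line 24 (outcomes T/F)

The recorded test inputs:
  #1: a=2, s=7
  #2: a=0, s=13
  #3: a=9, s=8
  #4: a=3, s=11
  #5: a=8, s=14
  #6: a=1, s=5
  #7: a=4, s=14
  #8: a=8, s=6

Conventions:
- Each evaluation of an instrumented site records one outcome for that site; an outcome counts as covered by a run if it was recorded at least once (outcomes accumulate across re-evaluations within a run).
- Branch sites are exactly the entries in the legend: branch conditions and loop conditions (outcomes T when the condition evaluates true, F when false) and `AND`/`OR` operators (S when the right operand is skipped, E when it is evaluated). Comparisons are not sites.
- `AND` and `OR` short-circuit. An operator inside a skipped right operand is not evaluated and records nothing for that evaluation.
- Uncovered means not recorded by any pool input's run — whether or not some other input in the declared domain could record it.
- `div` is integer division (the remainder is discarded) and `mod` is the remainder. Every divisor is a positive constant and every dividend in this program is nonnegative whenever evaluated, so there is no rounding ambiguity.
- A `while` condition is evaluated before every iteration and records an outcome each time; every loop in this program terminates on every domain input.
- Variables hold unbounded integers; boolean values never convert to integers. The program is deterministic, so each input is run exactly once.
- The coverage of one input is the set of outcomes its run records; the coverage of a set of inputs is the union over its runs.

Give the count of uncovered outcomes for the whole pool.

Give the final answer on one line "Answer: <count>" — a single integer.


input #1 (a=2, s=7): events B1->F, B3->S, B2->T, B5->E, B6->S, B4->F, B8->S, B7->F, B9->F, B10->T, B10->T, B10->T, B10->F; covers B1=F, B2=T, B3=S, B4=F, B5=E, B6=S, B7=F, B8=S, B9=F, B10=T, B10=F
input #2 (a=0, s=13): events B1->F, B3->S, B2->T, B5->S, B4->F, B8->S, B7->F, B9->F, B10->T, B10->T, B10->T, B10->T, B10->T, B10->F; covers B1=F, B2=T, B3=S, B4=F, B5=S, B7=F, B8=S, B9=F, B10=T, B10=F
input #3 (a=9, s=8): events B1->T, B5->E, B6->S, B4->F, B8->S, B7->F, B9->F, B10->T, B10->T, B10->F; covers B1=T, B4=F, B5=E, B6=S, B7=F, B8=S, B9=F, B10=T, B10=F
input #4 (a=3, s=11): events B1->F, B3->S, B2->T, B5->S, B4->F, B8->E, B7->F, B9->F, B10->T, B10->T, B10->T, B10->T, B10->T, B10->F; covers B1=F, B2=T, B3=S, B4=F, B5=S, B7=F, B8=E, B9=F, B10=T, B10=F
input #5 (a=8, s=14): events B1->F, B3->E, B2->T, B5->S, B4->F, B8->S, B7->F, B9->F, B10->T, B10->T, B10->T, B10->T, B10->T, B10->T, ...; covers B1=F, B2=T, B3=E, B4=F, B5=S, B7=F, B8=S, B9=F, B10=T, B10=F
input #6 (a=1, s=5): events B1->F, B3->S, B2->T, B5->E, B6->S, B4->F, B8->S, B7->F, B9->F, B10->T, B10->F; covers B1=F, B2=T, B3=S, B4=F, B5=E, B6=S, B7=F, B8=S, B9=F, B10=T, B10=F
input #7 (a=4, s=14): events B1->F, B3->E, B2->F, B5->S, B4->F, B8->S, B7->F, B9->F, B10->T, B10->T, B10->T, B10->T, B10->T, B10->T, ...; covers B1=F, B2=F, B3=E, B4=F, B5=S, B7=F, B8=S, B9=F, B10=T, B10=F
input #8 (a=8, s=6): events B1->F, B3->S, B2->T, B5->E, B6->S, B4->F, B8->S, B7->F, B9->F, B10->T, B10->T, B10->F; covers B1=F, B2=T, B3=S, B4=F, B5=E, B6=S, B7=F, B8=S, B9=F, B10=T, B10=F
union over the pool: B1=T, B1=F, B2=T, B2=F, B3=S, B3=E, B4=F, B5=S, B5=E, B6=S, B7=F, B8=S, B8=E, B9=F, B10=T, B10=F
uncovered (4 of 20): B4=T, B6=E, B7=T, B9=T
Answer: 4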